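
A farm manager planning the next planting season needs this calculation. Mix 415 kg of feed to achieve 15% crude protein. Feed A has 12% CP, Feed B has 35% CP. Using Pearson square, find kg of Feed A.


parts_A = CP_b - target = 35 - 15 = 20
parts_B = target - CP_a = 15 - 12 = 3
total_parts = 20 + 3 = 23
Feed A = 415 * 20 / 23 = 360.87 kg
Feed B = 415 * 3 / 23 = 54.13 kg

360.87 kg


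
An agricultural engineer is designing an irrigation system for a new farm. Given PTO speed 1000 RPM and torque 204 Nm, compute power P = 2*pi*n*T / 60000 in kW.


P = 2*pi*n*T / 60000
  = 2*pi * 1000 * 204 / 60000
  = 1281769.80 / 60000
  = 21.36 kW


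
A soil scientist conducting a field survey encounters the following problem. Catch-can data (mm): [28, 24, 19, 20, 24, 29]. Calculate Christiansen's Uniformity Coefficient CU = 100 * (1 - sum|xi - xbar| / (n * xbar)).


xbar = 144 / 6 = 24
sum|xi - xbar| = 18
CU = 100 * (1 - 18 / (6 * 24))
   = 100 * (1 - 0.1250)
   = 87.50%


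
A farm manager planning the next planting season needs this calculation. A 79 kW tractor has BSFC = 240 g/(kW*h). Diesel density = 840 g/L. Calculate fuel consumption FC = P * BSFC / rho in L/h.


FC = P * BSFC / rho_fuel
   = 79 * 240 / 840
   = 18960 / 840
   = 22.57 L/h


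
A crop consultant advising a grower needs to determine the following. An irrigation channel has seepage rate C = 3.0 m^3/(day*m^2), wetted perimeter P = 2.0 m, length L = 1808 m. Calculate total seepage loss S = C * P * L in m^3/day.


S = C * P * L
  = 3.0 * 2.0 * 1808
  = 10848 m^3/day


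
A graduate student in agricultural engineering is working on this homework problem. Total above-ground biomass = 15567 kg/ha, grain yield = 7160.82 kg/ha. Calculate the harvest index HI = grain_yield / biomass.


HI = grain_yield / biomass
   = 7160.82 / 15567
   = 0.46


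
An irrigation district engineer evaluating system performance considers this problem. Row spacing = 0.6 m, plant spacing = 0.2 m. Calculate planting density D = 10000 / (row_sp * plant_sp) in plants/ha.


D = 10000 / (row_sp * plant_sp)
  = 10000 / (0.6 * 0.2)
  = 10000 / 0.1200
  = 83333.33 plants/ha


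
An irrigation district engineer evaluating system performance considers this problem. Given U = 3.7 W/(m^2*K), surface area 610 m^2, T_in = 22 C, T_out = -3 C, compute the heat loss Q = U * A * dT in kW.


dT = 22 - (-3) = 25 K
Q = U * A * dT
  = 3.7 * 610 * 25
  = 56425 W = 56.43 kW


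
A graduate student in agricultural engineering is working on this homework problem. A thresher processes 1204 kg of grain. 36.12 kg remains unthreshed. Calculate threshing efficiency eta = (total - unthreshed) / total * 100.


eta = (total - unthreshed) / total * 100
    = (1204 - 36.12) / 1204 * 100
    = 1167.88 / 1204 * 100
    = 97%


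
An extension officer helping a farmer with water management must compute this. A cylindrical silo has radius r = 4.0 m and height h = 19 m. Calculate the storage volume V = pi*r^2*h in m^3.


V = pi * r^2 * h
  = pi * 4.0^2 * 19
  = pi * 16 * 19
  = 955.04 m^3


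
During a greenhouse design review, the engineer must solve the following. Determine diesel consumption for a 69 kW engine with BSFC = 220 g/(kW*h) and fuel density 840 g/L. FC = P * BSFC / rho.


FC = P * BSFC / rho_fuel
   = 69 * 220 / 840
   = 15180 / 840
   = 18.07 L/h


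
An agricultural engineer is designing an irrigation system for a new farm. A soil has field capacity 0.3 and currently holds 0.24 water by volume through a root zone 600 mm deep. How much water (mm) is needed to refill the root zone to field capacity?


SMD = (FC - theta) * D
    = (0.3 - 0.24) * 600
    = 0.060 * 600
    = 36 mm


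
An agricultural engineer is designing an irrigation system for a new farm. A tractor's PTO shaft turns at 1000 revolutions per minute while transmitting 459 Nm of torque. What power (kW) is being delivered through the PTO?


P = 2*pi*n*T / 60000
  = 2*pi * 1000 * 459 / 60000
  = 2883982.06 / 60000
  = 48.07 kW


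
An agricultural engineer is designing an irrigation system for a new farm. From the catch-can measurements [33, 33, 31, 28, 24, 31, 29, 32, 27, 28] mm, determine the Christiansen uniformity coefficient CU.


xbar = 296 / 10 = 29.600
sum|xi - xbar| = 24
CU = 100 * (1 - 24 / (10 * 29.600))
   = 100 * (1 - 0.0811)
   = 91.89%


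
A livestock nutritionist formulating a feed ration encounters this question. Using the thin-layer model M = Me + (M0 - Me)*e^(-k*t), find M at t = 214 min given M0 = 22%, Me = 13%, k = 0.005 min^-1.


M = Me + (M0 - Me) * e^(-k*t)
  = 13 + (22 - 13) * e^(-0.005*214)
  = 13 + 9 * e^(-1.070)
  = 13 + 9 * 0.34301
  = 13 + 3.0871
  = 16.09%


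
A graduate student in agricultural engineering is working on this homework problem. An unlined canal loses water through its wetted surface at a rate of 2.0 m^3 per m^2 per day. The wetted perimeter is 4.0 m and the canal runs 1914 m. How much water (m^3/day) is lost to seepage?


S = C * P * L
  = 2.0 * 4.0 * 1914
  = 15312 m^3/day


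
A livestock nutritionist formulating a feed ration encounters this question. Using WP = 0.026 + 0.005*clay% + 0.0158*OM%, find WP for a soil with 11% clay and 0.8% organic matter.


WP = 0.026 + 0.005*11 + 0.0158*0.8
   = 0.026 + 0.0550 + 0.0126
   = 0.0936


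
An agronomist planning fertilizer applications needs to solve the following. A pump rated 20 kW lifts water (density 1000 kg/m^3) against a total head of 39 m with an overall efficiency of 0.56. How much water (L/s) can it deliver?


Q = (P * 1000 * eta) / (rho * g * H)
  = (20 * 1000 * 0.56) / (1000 * 9.81 * 39)
  = 11200 / 382590
  = 0.02927 m^3/s = 29.27 L/s


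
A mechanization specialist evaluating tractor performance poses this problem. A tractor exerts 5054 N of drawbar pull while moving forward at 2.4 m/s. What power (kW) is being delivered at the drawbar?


P = F * v / 1000
  = 5054 * 2.4 / 1000
  = 12129.60 / 1000
  = 12.13 kW


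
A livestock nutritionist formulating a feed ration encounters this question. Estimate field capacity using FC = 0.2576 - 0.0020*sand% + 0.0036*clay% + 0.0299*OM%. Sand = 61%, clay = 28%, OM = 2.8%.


FC = 0.2576 - 0.0020*61 + 0.0036*28 + 0.0299*2.8
   = 0.2576 - 0.1220 + 0.1008 + 0.0837
   = 0.3201


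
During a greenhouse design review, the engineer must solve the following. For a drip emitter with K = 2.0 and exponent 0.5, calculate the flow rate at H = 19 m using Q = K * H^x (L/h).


Q = K * H^x
  = 2.0 * 19^0.5
  = 2.0 * 4.3589
  = 8.72 L/h


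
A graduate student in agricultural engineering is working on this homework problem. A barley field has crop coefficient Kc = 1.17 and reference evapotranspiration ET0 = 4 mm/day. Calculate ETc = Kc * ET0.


ETc = Kc * ET0
    = 1.17 * 4
    = 4.68 mm/day


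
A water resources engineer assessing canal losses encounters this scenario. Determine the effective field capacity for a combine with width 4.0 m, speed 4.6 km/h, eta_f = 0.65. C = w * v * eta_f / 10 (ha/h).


C = w * v * eta_f / 10
  = 4.0 * 4.6 * 0.65 / 10
  = 11.96 / 10
  = 1.20 ha/h


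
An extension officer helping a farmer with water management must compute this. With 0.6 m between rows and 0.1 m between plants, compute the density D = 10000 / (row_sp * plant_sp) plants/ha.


D = 10000 / (row_sp * plant_sp)
  = 10000 / (0.6 * 0.1)
  = 10000 / 0.0600
  = 166666.67 plants/ha


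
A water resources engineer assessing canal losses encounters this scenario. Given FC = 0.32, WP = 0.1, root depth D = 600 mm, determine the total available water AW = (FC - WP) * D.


AW = (FC - WP) * D
   = (0.32 - 0.1) * 600
   = 0.22 * 600
   = 132 mm


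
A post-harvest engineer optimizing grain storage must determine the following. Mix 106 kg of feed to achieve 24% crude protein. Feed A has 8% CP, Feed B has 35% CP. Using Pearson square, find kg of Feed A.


parts_A = CP_b - target = 35 - 24 = 11
parts_B = target - CP_a = 24 - 8 = 16
total_parts = 11 + 16 = 27
Feed A = 106 * 11 / 27 = 43.19 kg
Feed B = 106 * 16 / 27 = 62.81 kg

43.19 kg


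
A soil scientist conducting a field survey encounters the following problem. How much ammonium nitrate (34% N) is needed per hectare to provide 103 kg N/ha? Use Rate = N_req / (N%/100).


Rate = N_required / (N_content / 100)
     = 103 / (34 / 100)
     = 103 / 0.34
     = 302.94 kg/ha


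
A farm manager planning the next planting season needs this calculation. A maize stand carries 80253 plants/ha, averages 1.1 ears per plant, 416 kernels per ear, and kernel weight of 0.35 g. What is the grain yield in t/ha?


Y = density * ears * kernels * kw
  = 80253 * 1.1 * 416 * 0.35 g/ha
  = 12853320.48 g/ha
  = 12853.32 kg/ha = 12.85 t/ha


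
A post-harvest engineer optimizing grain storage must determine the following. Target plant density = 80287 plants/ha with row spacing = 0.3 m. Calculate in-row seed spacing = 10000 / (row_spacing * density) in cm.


spacing = 10000 / (row_sp * density)
        = 10000 / (0.3 * 80287)
        = 10000 / 24086.10
        = 0.41518 m = 41.52 cm


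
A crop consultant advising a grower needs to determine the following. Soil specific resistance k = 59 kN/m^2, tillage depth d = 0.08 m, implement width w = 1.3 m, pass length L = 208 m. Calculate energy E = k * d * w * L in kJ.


E = k * d * w * L
  = 59 * 0.08 * 1.3 * 208
  = 1276.29 kJ


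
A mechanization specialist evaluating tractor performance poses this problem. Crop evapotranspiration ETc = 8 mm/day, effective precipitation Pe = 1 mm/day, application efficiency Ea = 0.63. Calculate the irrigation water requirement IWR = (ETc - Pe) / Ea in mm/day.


IWR = (ETc - Pe) / Ea
    = (8 - 1) / 0.63
    = 7 / 0.63
    = 11.11 mm/day


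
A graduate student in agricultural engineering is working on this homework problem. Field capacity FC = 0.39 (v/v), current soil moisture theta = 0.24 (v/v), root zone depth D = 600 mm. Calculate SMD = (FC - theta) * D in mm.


SMD = (FC - theta) * D
    = (0.39 - 0.24) * 600
    = 0.150 * 600
    = 90 mm


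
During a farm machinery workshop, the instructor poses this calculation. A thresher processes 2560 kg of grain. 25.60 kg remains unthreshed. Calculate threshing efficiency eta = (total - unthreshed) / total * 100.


eta = (total - unthreshed) / total * 100
    = (2560 - 25.60) / 2560 * 100
    = 2534.40 / 2560 * 100
    = 99%


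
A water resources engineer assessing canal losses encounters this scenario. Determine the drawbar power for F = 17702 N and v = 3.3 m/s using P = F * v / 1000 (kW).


P = F * v / 1000
  = 17702 * 3.3 / 1000
  = 58416.60 / 1000
  = 58.42 kW


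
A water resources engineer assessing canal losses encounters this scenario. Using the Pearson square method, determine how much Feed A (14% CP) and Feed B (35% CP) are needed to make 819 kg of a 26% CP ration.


parts_A = CP_b - target = 35 - 26 = 9
parts_B = target - CP_a = 26 - 14 = 12
total_parts = 9 + 12 = 21
Feed A = 819 * 9 / 21 = 351 kg
Feed B = 819 * 12 / 21 = 468 kg

351 kg


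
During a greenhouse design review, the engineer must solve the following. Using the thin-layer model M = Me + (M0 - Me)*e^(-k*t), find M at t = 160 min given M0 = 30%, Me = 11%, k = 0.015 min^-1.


M = Me + (M0 - Me) * e^(-k*t)
  = 11 + (30 - 11) * e^(-0.015*160)
  = 11 + 19 * e^(-2.400)
  = 11 + 19 * 0.09072
  = 11 + 1.7236
  = 12.72%


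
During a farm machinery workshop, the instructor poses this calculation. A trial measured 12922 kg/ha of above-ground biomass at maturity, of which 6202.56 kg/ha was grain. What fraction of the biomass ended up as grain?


HI = grain_yield / biomass
   = 6202.56 / 12922
   = 0.48


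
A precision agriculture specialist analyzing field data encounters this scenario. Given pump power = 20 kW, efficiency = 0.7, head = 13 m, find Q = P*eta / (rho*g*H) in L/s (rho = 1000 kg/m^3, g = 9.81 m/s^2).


Q = (P * 1000 * eta) / (rho * g * H)
  = (20 * 1000 * 0.7) / (1000 * 9.81 * 13)
  = 14000 / 127530
  = 0.10978 m^3/s = 109.78 L/s


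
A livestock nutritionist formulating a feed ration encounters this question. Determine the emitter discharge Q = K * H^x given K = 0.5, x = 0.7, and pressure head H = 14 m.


Q = K * H^x
  = 0.5 * 14^0.7
  = 0.5 * 6.3429
  = 3.17 L/h


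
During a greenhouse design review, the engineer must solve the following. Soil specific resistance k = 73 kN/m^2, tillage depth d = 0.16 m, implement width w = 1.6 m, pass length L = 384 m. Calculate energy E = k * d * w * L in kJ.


E = k * d * w * L
  = 73 * 0.16 * 1.6 * 384
  = 7176.19 kJ


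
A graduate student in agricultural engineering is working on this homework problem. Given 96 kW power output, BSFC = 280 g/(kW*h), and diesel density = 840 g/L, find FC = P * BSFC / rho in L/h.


FC = P * BSFC / rho_fuel
   = 96 * 280 / 840
   = 26880 / 840
   = 32 L/h


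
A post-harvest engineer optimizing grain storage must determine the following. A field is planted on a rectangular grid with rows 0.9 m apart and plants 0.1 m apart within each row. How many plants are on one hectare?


D = 10000 / (row_sp * plant_sp)
  = 10000 / (0.9 * 0.1)
  = 10000 / 0.0900
  = 111111.11 plants/ha


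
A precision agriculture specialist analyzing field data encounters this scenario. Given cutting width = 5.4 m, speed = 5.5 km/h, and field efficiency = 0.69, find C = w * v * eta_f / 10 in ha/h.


C = w * v * eta_f / 10
  = 5.4 * 5.5 * 0.69 / 10
  = 20.49 / 10
  = 2.05 ha/h


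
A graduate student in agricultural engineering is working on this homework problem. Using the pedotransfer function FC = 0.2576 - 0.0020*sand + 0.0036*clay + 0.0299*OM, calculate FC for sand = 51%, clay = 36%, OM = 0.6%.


FC = 0.2576 - 0.0020*51 + 0.0036*36 + 0.0299*0.6
   = 0.2576 - 0.1020 + 0.1296 + 0.0179
   = 0.3031


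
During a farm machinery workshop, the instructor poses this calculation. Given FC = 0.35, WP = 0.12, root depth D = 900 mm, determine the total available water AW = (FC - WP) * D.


AW = (FC - WP) * D
   = (0.35 - 0.12) * 900
   = 0.23 * 900
   = 207 mm


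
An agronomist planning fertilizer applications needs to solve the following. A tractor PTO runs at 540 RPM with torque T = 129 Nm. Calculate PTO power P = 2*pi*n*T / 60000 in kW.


P = 2*pi*n*T / 60000
  = 2*pi * 540 * 129 / 60000
  = 437686.69 / 60000
  = 7.29 kW


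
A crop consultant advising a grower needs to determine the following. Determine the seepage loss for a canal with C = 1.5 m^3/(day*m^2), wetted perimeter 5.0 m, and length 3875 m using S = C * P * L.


S = C * P * L
  = 1.5 * 5.0 * 3875
  = 29062.50 m^3/day


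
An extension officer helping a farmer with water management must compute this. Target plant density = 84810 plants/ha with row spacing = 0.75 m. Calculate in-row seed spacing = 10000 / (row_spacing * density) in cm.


spacing = 10000 / (row_sp * density)
        = 10000 / (0.75 * 84810)
        = 10000 / 63607.50
        = 0.15721 m = 15.72 cm


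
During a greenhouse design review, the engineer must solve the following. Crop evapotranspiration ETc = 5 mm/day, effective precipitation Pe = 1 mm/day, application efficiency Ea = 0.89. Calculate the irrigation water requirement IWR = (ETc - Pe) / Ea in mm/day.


IWR = (ETc - Pe) / Ea
    = (5 - 1) / 0.89
    = 4 / 0.89
    = 4.49 mm/day


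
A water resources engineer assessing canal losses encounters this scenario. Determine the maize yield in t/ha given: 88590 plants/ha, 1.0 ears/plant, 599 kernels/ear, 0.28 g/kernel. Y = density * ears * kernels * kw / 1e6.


Y = density * ears * kernels * kw
  = 88590 * 1.0 * 599 * 0.28 g/ha
  = 14858314.80 g/ha
  = 14858.31 kg/ha = 14.86 t/ha


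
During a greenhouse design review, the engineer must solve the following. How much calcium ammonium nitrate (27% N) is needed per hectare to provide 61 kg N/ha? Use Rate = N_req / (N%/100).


Rate = N_required / (N_content / 100)
     = 61 / (27 / 100)
     = 61 / 0.27
     = 225.93 kg/ha


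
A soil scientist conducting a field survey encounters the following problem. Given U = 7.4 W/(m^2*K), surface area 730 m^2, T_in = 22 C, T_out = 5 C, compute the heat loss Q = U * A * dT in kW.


dT = 22 - (5) = 17 K
Q = U * A * dT
  = 7.4 * 730 * 17
  = 91834 W = 91.83 kW


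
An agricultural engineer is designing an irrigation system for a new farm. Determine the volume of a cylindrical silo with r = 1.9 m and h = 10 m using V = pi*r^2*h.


V = pi * r^2 * h
  = pi * 1.9^2 * 10
  = pi * 3.61 * 10
  = 113.41 m^3


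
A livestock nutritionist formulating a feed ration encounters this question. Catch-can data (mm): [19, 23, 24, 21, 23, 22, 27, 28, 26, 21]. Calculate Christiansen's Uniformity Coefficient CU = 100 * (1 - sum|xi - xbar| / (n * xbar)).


xbar = 234 / 10 = 23.400
sum|xi - xbar| = 22.800
CU = 100 * (1 - 22.800 / (10 * 23.400))
   = 100 * (1 - 0.0974)
   = 90.26%


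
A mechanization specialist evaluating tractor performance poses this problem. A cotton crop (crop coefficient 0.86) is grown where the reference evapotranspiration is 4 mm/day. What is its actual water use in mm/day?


ETc = Kc * ET0
    = 0.86 * 4
    = 3.44 mm/day


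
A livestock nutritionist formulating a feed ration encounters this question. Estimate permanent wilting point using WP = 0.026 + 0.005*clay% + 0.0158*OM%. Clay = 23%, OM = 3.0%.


WP = 0.026 + 0.005*23 + 0.0158*3.0
   = 0.026 + 0.1150 + 0.0474
   = 0.1884


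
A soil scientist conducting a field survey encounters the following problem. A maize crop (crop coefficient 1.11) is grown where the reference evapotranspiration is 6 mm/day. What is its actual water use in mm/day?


ETc = Kc * ET0
    = 1.11 * 6
    = 6.66 mm/day


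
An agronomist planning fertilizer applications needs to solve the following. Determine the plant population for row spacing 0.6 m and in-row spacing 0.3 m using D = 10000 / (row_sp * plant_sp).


D = 10000 / (row_sp * plant_sp)
  = 10000 / (0.6 * 0.3)
  = 10000 / 0.1800
  = 55555.56 plants/ha


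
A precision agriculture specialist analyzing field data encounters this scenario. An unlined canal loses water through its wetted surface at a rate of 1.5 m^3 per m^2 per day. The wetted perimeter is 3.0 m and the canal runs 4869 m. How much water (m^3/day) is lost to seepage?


S = C * P * L
  = 1.5 * 3.0 * 4869
  = 21910.50 m^3/day


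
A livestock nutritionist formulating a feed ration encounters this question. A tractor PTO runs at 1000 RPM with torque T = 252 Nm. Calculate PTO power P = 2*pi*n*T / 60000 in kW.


P = 2*pi*n*T / 60000
  = 2*pi * 1000 * 252 / 60000
  = 1583362.70 / 60000
  = 26.39 kW


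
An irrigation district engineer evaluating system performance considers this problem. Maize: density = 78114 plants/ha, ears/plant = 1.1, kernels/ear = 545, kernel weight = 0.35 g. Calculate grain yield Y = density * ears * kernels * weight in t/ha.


Y = density * ears * kernels * kw
  = 78114 * 1.1 * 545 * 0.35 g/ha
  = 16390270.05 g/ha
  = 16390.27 kg/ha = 16.39 t/ha


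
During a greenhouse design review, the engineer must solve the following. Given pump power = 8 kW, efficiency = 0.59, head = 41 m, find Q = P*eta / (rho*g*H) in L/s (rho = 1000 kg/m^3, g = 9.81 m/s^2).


Q = (P * 1000 * eta) / (rho * g * H)
  = (8 * 1000 * 0.59) / (1000 * 9.81 * 41)
  = 4720 / 402210
  = 0.01174 m^3/s = 11.74 L/s


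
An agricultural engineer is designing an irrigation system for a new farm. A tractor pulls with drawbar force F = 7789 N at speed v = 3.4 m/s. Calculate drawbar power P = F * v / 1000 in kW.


P = F * v / 1000
  = 7789 * 3.4 / 1000
  = 26482.60 / 1000
  = 26.48 kW


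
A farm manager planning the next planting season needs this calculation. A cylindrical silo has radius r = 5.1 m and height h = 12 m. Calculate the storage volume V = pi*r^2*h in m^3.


V = pi * r^2 * h
  = pi * 5.1^2 * 12
  = pi * 26.01 * 12
  = 980.55 m^3


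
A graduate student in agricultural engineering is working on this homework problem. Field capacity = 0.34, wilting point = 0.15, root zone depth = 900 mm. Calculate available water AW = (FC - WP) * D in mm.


AW = (FC - WP) * D
   = (0.34 - 0.15) * 900
   = 0.19 * 900
   = 171 mm


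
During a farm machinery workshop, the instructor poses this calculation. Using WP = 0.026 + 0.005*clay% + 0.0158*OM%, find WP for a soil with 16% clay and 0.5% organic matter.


WP = 0.026 + 0.005*16 + 0.0158*0.5
   = 0.026 + 0.0800 + 0.0079
   = 0.1139


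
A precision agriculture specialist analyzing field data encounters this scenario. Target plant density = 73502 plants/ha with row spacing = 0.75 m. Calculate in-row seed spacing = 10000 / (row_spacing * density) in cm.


spacing = 10000 / (row_sp * density)
        = 10000 / (0.75 * 73502)
        = 10000 / 55126.50
        = 0.18140 m = 18.14 cm


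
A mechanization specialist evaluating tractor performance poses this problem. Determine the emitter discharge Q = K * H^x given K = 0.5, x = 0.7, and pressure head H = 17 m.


Q = K * H^x
  = 0.5 * 17^0.7
  = 0.5 * 7.2663
  = 3.63 L/h


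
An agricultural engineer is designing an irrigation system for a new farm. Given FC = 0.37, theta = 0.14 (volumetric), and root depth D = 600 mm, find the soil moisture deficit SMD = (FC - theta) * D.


SMD = (FC - theta) * D
    = (0.37 - 0.14) * 600
    = 0.230 * 600
    = 138 mm


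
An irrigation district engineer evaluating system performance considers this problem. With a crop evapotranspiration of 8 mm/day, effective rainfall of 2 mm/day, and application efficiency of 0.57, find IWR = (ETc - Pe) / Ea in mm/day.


IWR = (ETc - Pe) / Ea
    = (8 - 2) / 0.57
    = 6 / 0.57
    = 10.53 mm/day


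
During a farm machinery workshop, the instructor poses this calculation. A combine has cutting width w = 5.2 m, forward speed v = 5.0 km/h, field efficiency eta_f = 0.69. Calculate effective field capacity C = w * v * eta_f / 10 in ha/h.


C = w * v * eta_f / 10
  = 5.2 * 5.0 * 0.69 / 10
  = 17.94 / 10
  = 1.79 ha/h


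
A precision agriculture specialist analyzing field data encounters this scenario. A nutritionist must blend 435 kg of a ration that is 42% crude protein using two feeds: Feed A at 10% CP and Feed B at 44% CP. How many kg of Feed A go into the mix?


parts_A = CP_b - target = 44 - 42 = 2
parts_B = target - CP_a = 42 - 10 = 32
total_parts = 2 + 32 = 34
Feed A = 435 * 2 / 34 = 25.59 kg
Feed B = 435 * 32 / 34 = 409.41 kg

25.59 kg


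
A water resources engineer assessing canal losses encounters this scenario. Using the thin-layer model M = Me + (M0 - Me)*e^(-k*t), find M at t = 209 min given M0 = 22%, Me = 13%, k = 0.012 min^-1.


M = Me + (M0 - Me) * e^(-k*t)
  = 13 + (22 - 13) * e^(-0.012*209)
  = 13 + 9 * e^(-2.508)
  = 13 + 9 * 0.08143
  = 13 + 0.7329
  = 13.73%


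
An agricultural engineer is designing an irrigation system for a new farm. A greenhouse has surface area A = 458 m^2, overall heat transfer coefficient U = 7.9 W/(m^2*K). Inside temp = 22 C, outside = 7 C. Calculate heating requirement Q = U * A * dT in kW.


dT = 22 - (7) = 15 K
Q = U * A * dT
  = 7.9 * 458 * 15
  = 54273 W = 54.27 kW


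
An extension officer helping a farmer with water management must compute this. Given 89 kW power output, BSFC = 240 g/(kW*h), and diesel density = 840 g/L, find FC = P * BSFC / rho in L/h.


FC = P * BSFC / rho_fuel
   = 89 * 240 / 840
   = 21360 / 840
   = 25.43 L/h


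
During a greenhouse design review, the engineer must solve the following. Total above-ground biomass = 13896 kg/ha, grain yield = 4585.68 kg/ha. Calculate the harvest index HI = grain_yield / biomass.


HI = grain_yield / biomass
   = 4585.68 / 13896
   = 0.33


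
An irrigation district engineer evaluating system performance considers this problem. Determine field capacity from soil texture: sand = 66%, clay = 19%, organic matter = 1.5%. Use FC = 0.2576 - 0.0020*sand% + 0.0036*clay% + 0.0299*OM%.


FC = 0.2576 - 0.0020*66 + 0.0036*19 + 0.0299*1.5
   = 0.2576 - 0.1320 + 0.0684 + 0.0449
   = 0.2389


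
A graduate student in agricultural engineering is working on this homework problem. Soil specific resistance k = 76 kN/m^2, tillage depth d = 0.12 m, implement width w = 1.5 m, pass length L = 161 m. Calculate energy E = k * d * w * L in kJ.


E = k * d * w * L
  = 76 * 0.12 * 1.5 * 161
  = 2202.48 kJ


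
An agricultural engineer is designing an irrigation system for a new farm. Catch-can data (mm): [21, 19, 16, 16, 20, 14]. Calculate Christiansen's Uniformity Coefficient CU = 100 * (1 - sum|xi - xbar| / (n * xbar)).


xbar = 106 / 6 = 17.667
sum|xi - xbar| = 14
CU = 100 * (1 - 14 / (6 * 17.667))
   = 100 * (1 - 0.1321)
   = 86.79%


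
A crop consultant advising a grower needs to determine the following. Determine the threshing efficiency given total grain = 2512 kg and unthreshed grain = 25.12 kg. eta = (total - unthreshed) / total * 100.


eta = (total - unthreshed) / total * 100
    = (2512 - 25.12) / 2512 * 100
    = 2486.88 / 2512 * 100
    = 99%


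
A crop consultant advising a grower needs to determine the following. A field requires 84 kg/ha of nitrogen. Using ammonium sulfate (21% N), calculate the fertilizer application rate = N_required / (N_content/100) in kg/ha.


Rate = N_required / (N_content / 100)
     = 84 / (21 / 100)
     = 84 / 0.21
     = 400 kg/ha


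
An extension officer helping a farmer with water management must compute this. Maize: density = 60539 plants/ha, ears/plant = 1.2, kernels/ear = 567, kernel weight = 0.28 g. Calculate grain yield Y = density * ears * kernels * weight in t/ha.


Y = density * ears * kernels * kw
  = 60539 * 1.2 * 567 * 0.28 g/ha
  = 11533405.97 g/ha
  = 11533.41 kg/ha = 11.53 t/ha


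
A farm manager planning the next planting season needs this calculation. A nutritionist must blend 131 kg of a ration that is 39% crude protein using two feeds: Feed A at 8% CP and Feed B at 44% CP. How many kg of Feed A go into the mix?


parts_A = CP_b - target = 44 - 39 = 5
parts_B = target - CP_a = 39 - 8 = 31
total_parts = 5 + 31 = 36
Feed A = 131 * 5 / 36 = 18.19 kg
Feed B = 131 * 31 / 36 = 112.81 kg

18.19 kg


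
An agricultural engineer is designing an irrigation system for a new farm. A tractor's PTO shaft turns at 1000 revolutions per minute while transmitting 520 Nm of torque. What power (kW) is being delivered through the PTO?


P = 2*pi*n*T / 60000
  = 2*pi * 1000 * 520 / 60000
  = 3267256.36 / 60000
  = 54.45 kW


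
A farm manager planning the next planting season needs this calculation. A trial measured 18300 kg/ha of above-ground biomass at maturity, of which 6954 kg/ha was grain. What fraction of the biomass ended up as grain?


HI = grain_yield / biomass
   = 6954 / 18300
   = 0.38


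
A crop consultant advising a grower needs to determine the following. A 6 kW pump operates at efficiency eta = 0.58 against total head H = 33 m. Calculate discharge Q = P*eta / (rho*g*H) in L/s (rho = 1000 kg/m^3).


Q = (P * 1000 * eta) / (rho * g * H)
  = (6 * 1000 * 0.58) / (1000 * 9.81 * 33)
  = 3480 / 323730
  = 0.01075 m^3/s = 10.75 L/s


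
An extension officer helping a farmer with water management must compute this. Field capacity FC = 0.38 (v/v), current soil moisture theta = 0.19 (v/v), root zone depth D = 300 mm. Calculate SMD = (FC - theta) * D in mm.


SMD = (FC - theta) * D
    = (0.38 - 0.19) * 300
    = 0.190 * 300
    = 57 mm


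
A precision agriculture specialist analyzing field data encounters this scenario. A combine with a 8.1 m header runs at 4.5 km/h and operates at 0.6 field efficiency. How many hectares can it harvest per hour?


C = w * v * eta_f / 10
  = 8.1 * 4.5 * 0.6 / 10
  = 21.87 / 10
  = 2.19 ha/h


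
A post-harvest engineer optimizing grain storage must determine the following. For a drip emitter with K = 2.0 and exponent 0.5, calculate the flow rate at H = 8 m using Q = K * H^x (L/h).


Q = K * H^x
  = 2.0 * 8^0.5
  = 2.0 * 2.8284
  = 5.66 L/h


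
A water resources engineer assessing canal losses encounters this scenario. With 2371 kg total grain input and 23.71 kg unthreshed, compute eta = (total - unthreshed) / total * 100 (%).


eta = (total - unthreshed) / total * 100
    = (2371 - 23.71) / 2371 * 100
    = 2347.29 / 2371 * 100
    = 99%


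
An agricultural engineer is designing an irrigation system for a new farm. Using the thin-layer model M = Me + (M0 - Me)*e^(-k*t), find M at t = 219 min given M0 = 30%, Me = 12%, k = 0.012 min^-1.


M = Me + (M0 - Me) * e^(-k*t)
  = 12 + (30 - 12) * e^(-0.012*219)
  = 12 + 18 * e^(-2.628)
  = 12 + 18 * 0.07222
  = 12 + 1.3000
  = 13.30%


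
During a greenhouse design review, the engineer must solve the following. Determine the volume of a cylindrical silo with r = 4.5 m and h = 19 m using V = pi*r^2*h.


V = pi * r^2 * h
  = pi * 4.5^2 * 19
  = pi * 20.25 * 19
  = 1208.73 m^3


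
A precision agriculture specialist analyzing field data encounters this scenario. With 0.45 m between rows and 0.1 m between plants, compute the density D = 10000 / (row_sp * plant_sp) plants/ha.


D = 10000 / (row_sp * plant_sp)
  = 10000 / (0.45 * 0.1)
  = 10000 / 0.0450
  = 222222.22 plants/ha


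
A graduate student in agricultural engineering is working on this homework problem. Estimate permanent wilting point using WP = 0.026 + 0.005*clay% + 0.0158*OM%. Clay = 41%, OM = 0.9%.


WP = 0.026 + 0.005*41 + 0.0158*0.9
   = 0.026 + 0.2050 + 0.0142
   = 0.2452


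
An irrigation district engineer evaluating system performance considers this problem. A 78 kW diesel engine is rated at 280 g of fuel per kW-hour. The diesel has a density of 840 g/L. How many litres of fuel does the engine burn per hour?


FC = P * BSFC / rho_fuel
   = 78 * 280 / 840
   = 21840 / 840
   = 26 L/h


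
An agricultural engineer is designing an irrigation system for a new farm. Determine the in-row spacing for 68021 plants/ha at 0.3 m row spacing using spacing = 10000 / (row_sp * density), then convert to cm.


spacing = 10000 / (row_sp * density)
        = 10000 / (0.3 * 68021)
        = 10000 / 20406.30
        = 0.49004 m = 49.00 cm


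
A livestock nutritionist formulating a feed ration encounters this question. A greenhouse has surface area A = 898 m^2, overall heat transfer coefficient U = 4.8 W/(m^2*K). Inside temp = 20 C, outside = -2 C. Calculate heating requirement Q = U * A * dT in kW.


dT = 20 - (-2) = 22 K
Q = U * A * dT
  = 4.8 * 898 * 22
  = 94828.80 W = 94.83 kW


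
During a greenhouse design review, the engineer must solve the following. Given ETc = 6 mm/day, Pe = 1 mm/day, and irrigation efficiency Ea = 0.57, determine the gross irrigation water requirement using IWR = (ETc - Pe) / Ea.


IWR = (ETc - Pe) / Ea
    = (6 - 1) / 0.57
    = 5 / 0.57
    = 8.77 mm/day


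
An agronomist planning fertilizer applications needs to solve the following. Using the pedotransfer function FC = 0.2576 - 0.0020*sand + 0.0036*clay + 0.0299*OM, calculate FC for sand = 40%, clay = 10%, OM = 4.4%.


FC = 0.2576 - 0.0020*40 + 0.0036*10 + 0.0299*4.4
   = 0.2576 - 0.0800 + 0.0360 + 0.1316
   = 0.3452


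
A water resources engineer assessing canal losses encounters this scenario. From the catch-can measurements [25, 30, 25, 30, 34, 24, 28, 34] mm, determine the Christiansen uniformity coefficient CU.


xbar = 230 / 8 = 28.750
sum|xi - xbar| = 26
CU = 100 * (1 - 26 / (8 * 28.750))
   = 100 * (1 - 0.1130)
   = 88.70%


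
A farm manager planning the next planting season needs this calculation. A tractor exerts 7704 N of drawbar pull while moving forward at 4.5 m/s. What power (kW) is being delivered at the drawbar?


P = F * v / 1000
  = 7704 * 4.5 / 1000
  = 34668 / 1000
  = 34.67 kW


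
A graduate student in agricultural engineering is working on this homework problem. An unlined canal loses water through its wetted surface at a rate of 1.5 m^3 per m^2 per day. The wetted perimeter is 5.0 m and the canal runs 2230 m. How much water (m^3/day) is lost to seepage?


S = C * P * L
  = 1.5 * 5.0 * 2230
  = 16725 m^3/day


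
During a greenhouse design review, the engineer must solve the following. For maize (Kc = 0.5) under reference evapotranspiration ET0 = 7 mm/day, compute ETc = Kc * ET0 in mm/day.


ETc = Kc * ET0
    = 0.5 * 7
    = 3.50 mm/day


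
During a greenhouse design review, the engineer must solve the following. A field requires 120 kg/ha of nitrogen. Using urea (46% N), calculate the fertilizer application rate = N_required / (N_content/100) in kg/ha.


Rate = N_required / (N_content / 100)
     = 120 / (46 / 100)
     = 120 / 0.46
     = 260.87 kg/ha


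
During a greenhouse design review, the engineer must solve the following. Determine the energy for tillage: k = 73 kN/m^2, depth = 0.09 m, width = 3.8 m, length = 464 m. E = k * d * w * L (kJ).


E = k * d * w * L
  = 73 * 0.09 * 3.8 * 464
  = 11584.22 kJ


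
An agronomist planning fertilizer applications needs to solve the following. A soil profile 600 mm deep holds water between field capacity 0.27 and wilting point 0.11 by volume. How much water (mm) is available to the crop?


AW = (FC - WP) * D
   = (0.27 - 0.11) * 600
   = 0.16 * 600
   = 96 mm


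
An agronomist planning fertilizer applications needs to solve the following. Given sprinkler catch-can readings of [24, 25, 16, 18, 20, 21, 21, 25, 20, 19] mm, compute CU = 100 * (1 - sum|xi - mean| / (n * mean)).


xbar = 209 / 10 = 20.900
sum|xi - xbar| = 23
CU = 100 * (1 - 23 / (10 * 20.900))
   = 100 * (1 - 0.1100)
   = 89.00%


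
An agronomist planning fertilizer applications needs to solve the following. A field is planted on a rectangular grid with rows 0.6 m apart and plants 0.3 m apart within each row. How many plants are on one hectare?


D = 10000 / (row_sp * plant_sp)
  = 10000 / (0.6 * 0.3)
  = 10000 / 0.1800
  = 55555.56 plants/ha


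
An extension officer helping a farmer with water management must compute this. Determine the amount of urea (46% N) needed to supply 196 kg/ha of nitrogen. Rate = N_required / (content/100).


Rate = N_required / (N_content / 100)
     = 196 / (46 / 100)
     = 196 / 0.46
     = 426.09 kg/ha


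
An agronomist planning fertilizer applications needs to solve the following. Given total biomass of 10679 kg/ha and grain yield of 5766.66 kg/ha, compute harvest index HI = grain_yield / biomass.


HI = grain_yield / biomass
   = 5766.66 / 10679
   = 0.54


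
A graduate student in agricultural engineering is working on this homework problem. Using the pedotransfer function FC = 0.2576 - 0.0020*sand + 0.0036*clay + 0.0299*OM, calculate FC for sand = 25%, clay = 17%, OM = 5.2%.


FC = 0.2576 - 0.0020*25 + 0.0036*17 + 0.0299*5.2
   = 0.2576 - 0.0500 + 0.0612 + 0.1555
   = 0.4243


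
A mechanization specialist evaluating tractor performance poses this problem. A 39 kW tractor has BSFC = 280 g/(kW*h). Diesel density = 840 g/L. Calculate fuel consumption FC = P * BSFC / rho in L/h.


FC = P * BSFC / rho_fuel
   = 39 * 280 / 840
   = 10920 / 840
   = 13 L/h


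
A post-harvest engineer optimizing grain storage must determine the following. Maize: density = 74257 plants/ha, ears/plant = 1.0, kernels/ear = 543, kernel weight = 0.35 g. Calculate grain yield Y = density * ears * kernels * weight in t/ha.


Y = density * ears * kernels * kw
  = 74257 * 1.0 * 543 * 0.35 g/ha
  = 14112542.85 g/ha
  = 14112.54 kg/ha = 14.11 t/ha


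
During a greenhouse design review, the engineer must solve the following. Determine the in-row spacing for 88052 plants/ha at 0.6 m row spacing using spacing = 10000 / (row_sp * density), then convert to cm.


spacing = 10000 / (row_sp * density)
        = 10000 / (0.6 * 88052)
        = 10000 / 52831.20
        = 0.18928 m = 18.93 cm


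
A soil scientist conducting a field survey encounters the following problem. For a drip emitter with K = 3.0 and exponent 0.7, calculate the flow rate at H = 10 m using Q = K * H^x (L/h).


Q = K * H^x
  = 3.0 * 10^0.7
  = 3.0 * 5.0119
  = 15.04 L/h


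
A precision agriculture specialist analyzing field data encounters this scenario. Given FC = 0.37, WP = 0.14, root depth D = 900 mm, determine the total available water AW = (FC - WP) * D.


AW = (FC - WP) * D
   = (0.37 - 0.14) * 900
   = 0.23 * 900
   = 207 mm


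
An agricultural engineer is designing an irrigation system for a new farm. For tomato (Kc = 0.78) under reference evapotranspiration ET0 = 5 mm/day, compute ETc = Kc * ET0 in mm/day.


ETc = Kc * ET0
    = 0.78 * 5
    = 3.90 mm/day


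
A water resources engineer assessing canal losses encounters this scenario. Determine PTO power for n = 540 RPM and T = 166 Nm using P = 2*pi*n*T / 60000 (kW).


P = 2*pi*n*T / 60000
  = 2*pi * 540 * 166 / 60000
  = 563224.73 / 60000
  = 9.39 kW


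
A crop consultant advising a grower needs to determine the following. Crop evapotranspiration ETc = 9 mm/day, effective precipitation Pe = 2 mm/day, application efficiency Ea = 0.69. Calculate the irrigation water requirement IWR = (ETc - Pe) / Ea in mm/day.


IWR = (ETc - Pe) / Ea
    = (9 - 2) / 0.69
    = 7 / 0.69
    = 10.14 mm/day


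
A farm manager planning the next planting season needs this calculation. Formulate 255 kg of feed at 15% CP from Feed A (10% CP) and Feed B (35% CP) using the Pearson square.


parts_A = CP_b - target = 35 - 15 = 20
parts_B = target - CP_a = 15 - 10 = 5
total_parts = 20 + 5 = 25
Feed A = 255 * 20 / 25 = 204 kg
Feed B = 255 * 5 / 25 = 51 kg

204 kg


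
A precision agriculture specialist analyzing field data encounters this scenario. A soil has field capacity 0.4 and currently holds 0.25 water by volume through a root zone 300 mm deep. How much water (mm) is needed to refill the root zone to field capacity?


SMD = (FC - theta) * D
    = (0.4 - 0.25) * 300
    = 0.150 * 300
    = 45 mm


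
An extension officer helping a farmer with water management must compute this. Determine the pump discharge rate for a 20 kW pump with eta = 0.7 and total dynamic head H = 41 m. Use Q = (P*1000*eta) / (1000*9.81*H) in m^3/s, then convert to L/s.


Q = (P * 1000 * eta) / (rho * g * H)
  = (20 * 1000 * 0.7) / (1000 * 9.81 * 41)
  = 14000 / 402210
  = 0.03481 m^3/s = 34.81 L/s


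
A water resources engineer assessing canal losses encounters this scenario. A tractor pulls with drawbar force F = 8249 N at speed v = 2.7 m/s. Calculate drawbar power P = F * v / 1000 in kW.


P = F * v / 1000
  = 8249 * 2.7 / 1000
  = 22272.30 / 1000
  = 22.27 kW


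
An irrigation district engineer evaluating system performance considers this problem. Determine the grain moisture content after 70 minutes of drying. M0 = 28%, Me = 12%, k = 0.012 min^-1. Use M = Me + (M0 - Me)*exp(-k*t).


M = Me + (M0 - Me) * e^(-k*t)
  = 12 + (28 - 12) * e^(-0.012*70)
  = 12 + 16 * e^(-0.840)
  = 12 + 16 * 0.43171
  = 12 + 6.9074
  = 18.91%


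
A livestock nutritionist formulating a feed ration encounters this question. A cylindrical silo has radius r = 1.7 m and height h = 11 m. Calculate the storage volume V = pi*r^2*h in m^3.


V = pi * r^2 * h
  = pi * 1.7^2 * 11
  = pi * 2.89 * 11
  = 99.87 m^3


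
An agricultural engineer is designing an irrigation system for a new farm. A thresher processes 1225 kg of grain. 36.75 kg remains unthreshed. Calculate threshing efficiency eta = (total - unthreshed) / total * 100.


eta = (total - unthreshed) / total * 100
    = (1225 - 36.75) / 1225 * 100
    = 1188.25 / 1225 * 100
    = 97%


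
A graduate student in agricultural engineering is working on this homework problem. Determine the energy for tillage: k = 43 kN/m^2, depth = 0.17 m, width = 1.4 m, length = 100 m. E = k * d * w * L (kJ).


E = k * d * w * L
  = 43 * 0.17 * 1.4 * 100
  = 1023.40 kJ


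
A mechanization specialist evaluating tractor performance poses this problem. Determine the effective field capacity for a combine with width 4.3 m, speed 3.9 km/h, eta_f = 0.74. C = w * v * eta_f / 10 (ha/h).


C = w * v * eta_f / 10
  = 4.3 * 3.9 * 0.74 / 10
  = 12.41 / 10
  = 1.24 ha/h
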